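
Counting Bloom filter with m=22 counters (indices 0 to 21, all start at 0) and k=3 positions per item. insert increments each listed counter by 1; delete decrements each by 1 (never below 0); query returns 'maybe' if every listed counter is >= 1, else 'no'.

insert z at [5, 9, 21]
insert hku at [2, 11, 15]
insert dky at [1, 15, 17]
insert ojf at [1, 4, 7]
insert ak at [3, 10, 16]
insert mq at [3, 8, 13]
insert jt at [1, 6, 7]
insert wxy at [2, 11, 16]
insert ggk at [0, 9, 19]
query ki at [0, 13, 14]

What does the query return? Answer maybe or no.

Answer: no

Derivation:
Step 1: insert z at [5, 9, 21] -> counters=[0,0,0,0,0,1,0,0,0,1,0,0,0,0,0,0,0,0,0,0,0,1]
Step 2: insert hku at [2, 11, 15] -> counters=[0,0,1,0,0,1,0,0,0,1,0,1,0,0,0,1,0,0,0,0,0,1]
Step 3: insert dky at [1, 15, 17] -> counters=[0,1,1,0,0,1,0,0,0,1,0,1,0,0,0,2,0,1,0,0,0,1]
Step 4: insert ojf at [1, 4, 7] -> counters=[0,2,1,0,1,1,0,1,0,1,0,1,0,0,0,2,0,1,0,0,0,1]
Step 5: insert ak at [3, 10, 16] -> counters=[0,2,1,1,1,1,0,1,0,1,1,1,0,0,0,2,1,1,0,0,0,1]
Step 6: insert mq at [3, 8, 13] -> counters=[0,2,1,2,1,1,0,1,1,1,1,1,0,1,0,2,1,1,0,0,0,1]
Step 7: insert jt at [1, 6, 7] -> counters=[0,3,1,2,1,1,1,2,1,1,1,1,0,1,0,2,1,1,0,0,0,1]
Step 8: insert wxy at [2, 11, 16] -> counters=[0,3,2,2,1,1,1,2,1,1,1,2,0,1,0,2,2,1,0,0,0,1]
Step 9: insert ggk at [0, 9, 19] -> counters=[1,3,2,2,1,1,1,2,1,2,1,2,0,1,0,2,2,1,0,1,0,1]
Query ki: check counters[0]=1 counters[13]=1 counters[14]=0 -> no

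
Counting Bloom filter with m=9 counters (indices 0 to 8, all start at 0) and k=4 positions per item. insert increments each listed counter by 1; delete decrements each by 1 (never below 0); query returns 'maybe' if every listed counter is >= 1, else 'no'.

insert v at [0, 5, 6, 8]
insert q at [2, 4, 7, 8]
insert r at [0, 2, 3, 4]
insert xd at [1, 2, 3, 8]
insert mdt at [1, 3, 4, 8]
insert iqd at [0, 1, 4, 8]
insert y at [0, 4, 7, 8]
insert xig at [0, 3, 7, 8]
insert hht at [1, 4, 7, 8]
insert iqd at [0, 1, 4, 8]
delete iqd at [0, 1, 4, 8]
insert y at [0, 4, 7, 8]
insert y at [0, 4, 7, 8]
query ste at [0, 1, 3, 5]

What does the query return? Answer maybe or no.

Answer: maybe

Derivation:
Step 1: insert v at [0, 5, 6, 8] -> counters=[1,0,0,0,0,1,1,0,1]
Step 2: insert q at [2, 4, 7, 8] -> counters=[1,0,1,0,1,1,1,1,2]
Step 3: insert r at [0, 2, 3, 4] -> counters=[2,0,2,1,2,1,1,1,2]
Step 4: insert xd at [1, 2, 3, 8] -> counters=[2,1,3,2,2,1,1,1,3]
Step 5: insert mdt at [1, 3, 4, 8] -> counters=[2,2,3,3,3,1,1,1,4]
Step 6: insert iqd at [0, 1, 4, 8] -> counters=[3,3,3,3,4,1,1,1,5]
Step 7: insert y at [0, 4, 7, 8] -> counters=[4,3,3,3,5,1,1,2,6]
Step 8: insert xig at [0, 3, 7, 8] -> counters=[5,3,3,4,5,1,1,3,7]
Step 9: insert hht at [1, 4, 7, 8] -> counters=[5,4,3,4,6,1,1,4,8]
Step 10: insert iqd at [0, 1, 4, 8] -> counters=[6,5,3,4,7,1,1,4,9]
Step 11: delete iqd at [0, 1, 4, 8] -> counters=[5,4,3,4,6,1,1,4,8]
Step 12: insert y at [0, 4, 7, 8] -> counters=[6,4,3,4,7,1,1,5,9]
Step 13: insert y at [0, 4, 7, 8] -> counters=[7,4,3,4,8,1,1,6,10]
Query ste: check counters[0]=7 counters[1]=4 counters[3]=4 counters[5]=1 -> maybe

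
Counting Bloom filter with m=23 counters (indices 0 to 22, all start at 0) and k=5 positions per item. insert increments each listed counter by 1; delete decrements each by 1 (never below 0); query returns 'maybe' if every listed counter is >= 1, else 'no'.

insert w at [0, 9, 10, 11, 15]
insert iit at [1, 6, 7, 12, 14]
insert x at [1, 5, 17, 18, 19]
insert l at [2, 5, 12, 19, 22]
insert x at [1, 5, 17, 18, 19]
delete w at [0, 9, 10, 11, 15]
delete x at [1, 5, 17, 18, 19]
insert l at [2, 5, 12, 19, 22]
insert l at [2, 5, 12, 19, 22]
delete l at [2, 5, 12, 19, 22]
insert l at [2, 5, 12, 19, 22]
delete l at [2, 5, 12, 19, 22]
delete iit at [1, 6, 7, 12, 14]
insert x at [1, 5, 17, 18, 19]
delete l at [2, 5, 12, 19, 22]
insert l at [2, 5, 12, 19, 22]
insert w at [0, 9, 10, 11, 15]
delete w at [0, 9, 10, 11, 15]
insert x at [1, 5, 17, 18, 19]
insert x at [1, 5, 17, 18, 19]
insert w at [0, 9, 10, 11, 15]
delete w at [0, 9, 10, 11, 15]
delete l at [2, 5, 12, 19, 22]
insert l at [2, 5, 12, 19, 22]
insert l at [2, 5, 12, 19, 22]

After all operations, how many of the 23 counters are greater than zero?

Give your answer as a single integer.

Answer: 8

Derivation:
Step 1: insert w at [0, 9, 10, 11, 15] -> counters=[1,0,0,0,0,0,0,0,0,1,1,1,0,0,0,1,0,0,0,0,0,0,0]
Step 2: insert iit at [1, 6, 7, 12, 14] -> counters=[1,1,0,0,0,0,1,1,0,1,1,1,1,0,1,1,0,0,0,0,0,0,0]
Step 3: insert x at [1, 5, 17, 18, 19] -> counters=[1,2,0,0,0,1,1,1,0,1,1,1,1,0,1,1,0,1,1,1,0,0,0]
Step 4: insert l at [2, 5, 12, 19, 22] -> counters=[1,2,1,0,0,2,1,1,0,1,1,1,2,0,1,1,0,1,1,2,0,0,1]
Step 5: insert x at [1, 5, 17, 18, 19] -> counters=[1,3,1,0,0,3,1,1,0,1,1,1,2,0,1,1,0,2,2,3,0,0,1]
Step 6: delete w at [0, 9, 10, 11, 15] -> counters=[0,3,1,0,0,3,1,1,0,0,0,0,2,0,1,0,0,2,2,3,0,0,1]
Step 7: delete x at [1, 5, 17, 18, 19] -> counters=[0,2,1,0,0,2,1,1,0,0,0,0,2,0,1,0,0,1,1,2,0,0,1]
Step 8: insert l at [2, 5, 12, 19, 22] -> counters=[0,2,2,0,0,3,1,1,0,0,0,0,3,0,1,0,0,1,1,3,0,0,2]
Step 9: insert l at [2, 5, 12, 19, 22] -> counters=[0,2,3,0,0,4,1,1,0,0,0,0,4,0,1,0,0,1,1,4,0,0,3]
Step 10: delete l at [2, 5, 12, 19, 22] -> counters=[0,2,2,0,0,3,1,1,0,0,0,0,3,0,1,0,0,1,1,3,0,0,2]
Step 11: insert l at [2, 5, 12, 19, 22] -> counters=[0,2,3,0,0,4,1,1,0,0,0,0,4,0,1,0,0,1,1,4,0,0,3]
Step 12: delete l at [2, 5, 12, 19, 22] -> counters=[0,2,2,0,0,3,1,1,0,0,0,0,3,0,1,0,0,1,1,3,0,0,2]
Step 13: delete iit at [1, 6, 7, 12, 14] -> counters=[0,1,2,0,0,3,0,0,0,0,0,0,2,0,0,0,0,1,1,3,0,0,2]
Step 14: insert x at [1, 5, 17, 18, 19] -> counters=[0,2,2,0,0,4,0,0,0,0,0,0,2,0,0,0,0,2,2,4,0,0,2]
Step 15: delete l at [2, 5, 12, 19, 22] -> counters=[0,2,1,0,0,3,0,0,0,0,0,0,1,0,0,0,0,2,2,3,0,0,1]
Step 16: insert l at [2, 5, 12, 19, 22] -> counters=[0,2,2,0,0,4,0,0,0,0,0,0,2,0,0,0,0,2,2,4,0,0,2]
Step 17: insert w at [0, 9, 10, 11, 15] -> counters=[1,2,2,0,0,4,0,0,0,1,1,1,2,0,0,1,0,2,2,4,0,0,2]
Step 18: delete w at [0, 9, 10, 11, 15] -> counters=[0,2,2,0,0,4,0,0,0,0,0,0,2,0,0,0,0,2,2,4,0,0,2]
Step 19: insert x at [1, 5, 17, 18, 19] -> counters=[0,3,2,0,0,5,0,0,0,0,0,0,2,0,0,0,0,3,3,5,0,0,2]
Step 20: insert x at [1, 5, 17, 18, 19] -> counters=[0,4,2,0,0,6,0,0,0,0,0,0,2,0,0,0,0,4,4,6,0,0,2]
Step 21: insert w at [0, 9, 10, 11, 15] -> counters=[1,4,2,0,0,6,0,0,0,1,1,1,2,0,0,1,0,4,4,6,0,0,2]
Step 22: delete w at [0, 9, 10, 11, 15] -> counters=[0,4,2,0,0,6,0,0,0,0,0,0,2,0,0,0,0,4,4,6,0,0,2]
Step 23: delete l at [2, 5, 12, 19, 22] -> counters=[0,4,1,0,0,5,0,0,0,0,0,0,1,0,0,0,0,4,4,5,0,0,1]
Step 24: insert l at [2, 5, 12, 19, 22] -> counters=[0,4,2,0,0,6,0,0,0,0,0,0,2,0,0,0,0,4,4,6,0,0,2]
Step 25: insert l at [2, 5, 12, 19, 22] -> counters=[0,4,3,0,0,7,0,0,0,0,0,0,3,0,0,0,0,4,4,7,0,0,3]
Final counters=[0,4,3,0,0,7,0,0,0,0,0,0,3,0,0,0,0,4,4,7,0,0,3] -> 8 nonzero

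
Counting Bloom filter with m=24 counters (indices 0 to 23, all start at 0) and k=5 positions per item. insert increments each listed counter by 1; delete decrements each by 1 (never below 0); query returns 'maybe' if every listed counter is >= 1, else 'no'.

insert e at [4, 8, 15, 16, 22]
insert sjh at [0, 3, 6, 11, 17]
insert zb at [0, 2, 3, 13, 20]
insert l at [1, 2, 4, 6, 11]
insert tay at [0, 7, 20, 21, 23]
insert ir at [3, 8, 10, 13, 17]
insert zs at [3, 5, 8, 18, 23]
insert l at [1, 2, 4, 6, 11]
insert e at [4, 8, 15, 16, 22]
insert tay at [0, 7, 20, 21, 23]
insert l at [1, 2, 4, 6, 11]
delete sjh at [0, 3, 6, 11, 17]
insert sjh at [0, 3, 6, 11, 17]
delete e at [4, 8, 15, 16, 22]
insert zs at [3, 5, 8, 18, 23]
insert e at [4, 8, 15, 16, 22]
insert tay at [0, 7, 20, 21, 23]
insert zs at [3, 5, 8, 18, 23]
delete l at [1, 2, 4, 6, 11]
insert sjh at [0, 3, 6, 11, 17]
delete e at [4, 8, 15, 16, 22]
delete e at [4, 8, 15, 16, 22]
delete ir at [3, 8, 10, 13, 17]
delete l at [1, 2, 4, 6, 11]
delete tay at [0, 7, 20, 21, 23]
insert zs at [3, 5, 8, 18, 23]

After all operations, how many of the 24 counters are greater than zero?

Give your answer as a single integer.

Step 1: insert e at [4, 8, 15, 16, 22] -> counters=[0,0,0,0,1,0,0,0,1,0,0,0,0,0,0,1,1,0,0,0,0,0,1,0]
Step 2: insert sjh at [0, 3, 6, 11, 17] -> counters=[1,0,0,1,1,0,1,0,1,0,0,1,0,0,0,1,1,1,0,0,0,0,1,0]
Step 3: insert zb at [0, 2, 3, 13, 20] -> counters=[2,0,1,2,1,0,1,0,1,0,0,1,0,1,0,1,1,1,0,0,1,0,1,0]
Step 4: insert l at [1, 2, 4, 6, 11] -> counters=[2,1,2,2,2,0,2,0,1,0,0,2,0,1,0,1,1,1,0,0,1,0,1,0]
Step 5: insert tay at [0, 7, 20, 21, 23] -> counters=[3,1,2,2,2,0,2,1,1,0,0,2,0,1,0,1,1,1,0,0,2,1,1,1]
Step 6: insert ir at [3, 8, 10, 13, 17] -> counters=[3,1,2,3,2,0,2,1,2,0,1,2,0,2,0,1,1,2,0,0,2,1,1,1]
Step 7: insert zs at [3, 5, 8, 18, 23] -> counters=[3,1,2,4,2,1,2,1,3,0,1,2,0,2,0,1,1,2,1,0,2,1,1,2]
Step 8: insert l at [1, 2, 4, 6, 11] -> counters=[3,2,3,4,3,1,3,1,3,0,1,3,0,2,0,1,1,2,1,0,2,1,1,2]
Step 9: insert e at [4, 8, 15, 16, 22] -> counters=[3,2,3,4,4,1,3,1,4,0,1,3,0,2,0,2,2,2,1,0,2,1,2,2]
Step 10: insert tay at [0, 7, 20, 21, 23] -> counters=[4,2,3,4,4,1,3,2,4,0,1,3,0,2,0,2,2,2,1,0,3,2,2,3]
Step 11: insert l at [1, 2, 4, 6, 11] -> counters=[4,3,4,4,5,1,4,2,4,0,1,4,0,2,0,2,2,2,1,0,3,2,2,3]
Step 12: delete sjh at [0, 3, 6, 11, 17] -> counters=[3,3,4,3,5,1,3,2,4,0,1,3,0,2,0,2,2,1,1,0,3,2,2,3]
Step 13: insert sjh at [0, 3, 6, 11, 17] -> counters=[4,3,4,4,5,1,4,2,4,0,1,4,0,2,0,2,2,2,1,0,3,2,2,3]
Step 14: delete e at [4, 8, 15, 16, 22] -> counters=[4,3,4,4,4,1,4,2,3,0,1,4,0,2,0,1,1,2,1,0,3,2,1,3]
Step 15: insert zs at [3, 5, 8, 18, 23] -> counters=[4,3,4,5,4,2,4,2,4,0,1,4,0,2,0,1,1,2,2,0,3,2,1,4]
Step 16: insert e at [4, 8, 15, 16, 22] -> counters=[4,3,4,5,5,2,4,2,5,0,1,4,0,2,0,2,2,2,2,0,3,2,2,4]
Step 17: insert tay at [0, 7, 20, 21, 23] -> counters=[5,3,4,5,5,2,4,3,5,0,1,4,0,2,0,2,2,2,2,0,4,3,2,5]
Step 18: insert zs at [3, 5, 8, 18, 23] -> counters=[5,3,4,6,5,3,4,3,6,0,1,4,0,2,0,2,2,2,3,0,4,3,2,6]
Step 19: delete l at [1, 2, 4, 6, 11] -> counters=[5,2,3,6,4,3,3,3,6,0,1,3,0,2,0,2,2,2,3,0,4,3,2,6]
Step 20: insert sjh at [0, 3, 6, 11, 17] -> counters=[6,2,3,7,4,3,4,3,6,0,1,4,0,2,0,2,2,3,3,0,4,3,2,6]
Step 21: delete e at [4, 8, 15, 16, 22] -> counters=[6,2,3,7,3,3,4,3,5,0,1,4,0,2,0,1,1,3,3,0,4,3,1,6]
Step 22: delete e at [4, 8, 15, 16, 22] -> counters=[6,2,3,7,2,3,4,3,4,0,1,4,0,2,0,0,0,3,3,0,4,3,0,6]
Step 23: delete ir at [3, 8, 10, 13, 17] -> counters=[6,2,3,6,2,3,4,3,3,0,0,4,0,1,0,0,0,2,3,0,4,3,0,6]
Step 24: delete l at [1, 2, 4, 6, 11] -> counters=[6,1,2,6,1,3,3,3,3,0,0,3,0,1,0,0,0,2,3,0,4,3,0,6]
Step 25: delete tay at [0, 7, 20, 21, 23] -> counters=[5,1,2,6,1,3,3,2,3,0,0,3,0,1,0,0,0,2,3,0,3,2,0,5]
Step 26: insert zs at [3, 5, 8, 18, 23] -> counters=[5,1,2,7,1,4,3,2,4,0,0,3,0,1,0,0,0,2,4,0,3,2,0,6]
Final counters=[5,1,2,7,1,4,3,2,4,0,0,3,0,1,0,0,0,2,4,0,3,2,0,6] -> 16 nonzero

Answer: 16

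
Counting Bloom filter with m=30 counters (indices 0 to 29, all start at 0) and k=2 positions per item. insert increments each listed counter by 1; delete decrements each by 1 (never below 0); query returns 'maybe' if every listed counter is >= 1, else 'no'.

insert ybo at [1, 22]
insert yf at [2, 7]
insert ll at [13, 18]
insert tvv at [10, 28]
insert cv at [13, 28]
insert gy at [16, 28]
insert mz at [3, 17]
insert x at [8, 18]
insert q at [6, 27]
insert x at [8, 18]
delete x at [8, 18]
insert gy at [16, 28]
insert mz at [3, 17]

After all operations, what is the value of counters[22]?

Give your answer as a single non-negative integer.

Answer: 1

Derivation:
Step 1: insert ybo at [1, 22] -> counters=[0,1,0,0,0,0,0,0,0,0,0,0,0,0,0,0,0,0,0,0,0,0,1,0,0,0,0,0,0,0]
Step 2: insert yf at [2, 7] -> counters=[0,1,1,0,0,0,0,1,0,0,0,0,0,0,0,0,0,0,0,0,0,0,1,0,0,0,0,0,0,0]
Step 3: insert ll at [13, 18] -> counters=[0,1,1,0,0,0,0,1,0,0,0,0,0,1,0,0,0,0,1,0,0,0,1,0,0,0,0,0,0,0]
Step 4: insert tvv at [10, 28] -> counters=[0,1,1,0,0,0,0,1,0,0,1,0,0,1,0,0,0,0,1,0,0,0,1,0,0,0,0,0,1,0]
Step 5: insert cv at [13, 28] -> counters=[0,1,1,0,0,0,0,1,0,0,1,0,0,2,0,0,0,0,1,0,0,0,1,0,0,0,0,0,2,0]
Step 6: insert gy at [16, 28] -> counters=[0,1,1,0,0,0,0,1,0,0,1,0,0,2,0,0,1,0,1,0,0,0,1,0,0,0,0,0,3,0]
Step 7: insert mz at [3, 17] -> counters=[0,1,1,1,0,0,0,1,0,0,1,0,0,2,0,0,1,1,1,0,0,0,1,0,0,0,0,0,3,0]
Step 8: insert x at [8, 18] -> counters=[0,1,1,1,0,0,0,1,1,0,1,0,0,2,0,0,1,1,2,0,0,0,1,0,0,0,0,0,3,0]
Step 9: insert q at [6, 27] -> counters=[0,1,1,1,0,0,1,1,1,0,1,0,0,2,0,0,1,1,2,0,0,0,1,0,0,0,0,1,3,0]
Step 10: insert x at [8, 18] -> counters=[0,1,1,1,0,0,1,1,2,0,1,0,0,2,0,0,1,1,3,0,0,0,1,0,0,0,0,1,3,0]
Step 11: delete x at [8, 18] -> counters=[0,1,1,1,0,0,1,1,1,0,1,0,0,2,0,0,1,1,2,0,0,0,1,0,0,0,0,1,3,0]
Step 12: insert gy at [16, 28] -> counters=[0,1,1,1,0,0,1,1,1,0,1,0,0,2,0,0,2,1,2,0,0,0,1,0,0,0,0,1,4,0]
Step 13: insert mz at [3, 17] -> counters=[0,1,1,2,0,0,1,1,1,0,1,0,0,2,0,0,2,2,2,0,0,0,1,0,0,0,0,1,4,0]
Final counters=[0,1,1,2,0,0,1,1,1,0,1,0,0,2,0,0,2,2,2,0,0,0,1,0,0,0,0,1,4,0] -> counters[22]=1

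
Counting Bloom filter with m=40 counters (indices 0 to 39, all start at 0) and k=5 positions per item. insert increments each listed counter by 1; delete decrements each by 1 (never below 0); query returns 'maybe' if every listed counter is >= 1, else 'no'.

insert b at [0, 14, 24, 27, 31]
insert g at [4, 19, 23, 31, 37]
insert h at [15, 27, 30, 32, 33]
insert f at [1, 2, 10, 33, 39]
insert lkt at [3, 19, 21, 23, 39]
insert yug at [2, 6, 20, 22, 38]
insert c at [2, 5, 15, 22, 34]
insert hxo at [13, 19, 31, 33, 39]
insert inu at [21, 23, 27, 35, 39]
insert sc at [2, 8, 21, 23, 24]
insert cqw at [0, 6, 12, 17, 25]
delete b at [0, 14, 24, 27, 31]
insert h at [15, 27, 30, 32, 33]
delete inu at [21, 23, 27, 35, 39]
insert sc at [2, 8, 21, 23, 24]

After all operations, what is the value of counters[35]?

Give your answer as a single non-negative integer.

Step 1: insert b at [0, 14, 24, 27, 31] -> counters=[1,0,0,0,0,0,0,0,0,0,0,0,0,0,1,0,0,0,0,0,0,0,0,0,1,0,0,1,0,0,0,1,0,0,0,0,0,0,0,0]
Step 2: insert g at [4, 19, 23, 31, 37] -> counters=[1,0,0,0,1,0,0,0,0,0,0,0,0,0,1,0,0,0,0,1,0,0,0,1,1,0,0,1,0,0,0,2,0,0,0,0,0,1,0,0]
Step 3: insert h at [15, 27, 30, 32, 33] -> counters=[1,0,0,0,1,0,0,0,0,0,0,0,0,0,1,1,0,0,0,1,0,0,0,1,1,0,0,2,0,0,1,2,1,1,0,0,0,1,0,0]
Step 4: insert f at [1, 2, 10, 33, 39] -> counters=[1,1,1,0,1,0,0,0,0,0,1,0,0,0,1,1,0,0,0,1,0,0,0,1,1,0,0,2,0,0,1,2,1,2,0,0,0,1,0,1]
Step 5: insert lkt at [3, 19, 21, 23, 39] -> counters=[1,1,1,1,1,0,0,0,0,0,1,0,0,0,1,1,0,0,0,2,0,1,0,2,1,0,0,2,0,0,1,2,1,2,0,0,0,1,0,2]
Step 6: insert yug at [2, 6, 20, 22, 38] -> counters=[1,1,2,1,1,0,1,0,0,0,1,0,0,0,1,1,0,0,0,2,1,1,1,2,1,0,0,2,0,0,1,2,1,2,0,0,0,1,1,2]
Step 7: insert c at [2, 5, 15, 22, 34] -> counters=[1,1,3,1,1,1,1,0,0,0,1,0,0,0,1,2,0,0,0,2,1,1,2,2,1,0,0,2,0,0,1,2,1,2,1,0,0,1,1,2]
Step 8: insert hxo at [13, 19, 31, 33, 39] -> counters=[1,1,3,1,1,1,1,0,0,0,1,0,0,1,1,2,0,0,0,3,1,1,2,2,1,0,0,2,0,0,1,3,1,3,1,0,0,1,1,3]
Step 9: insert inu at [21, 23, 27, 35, 39] -> counters=[1,1,3,1,1,1,1,0,0,0,1,0,0,1,1,2,0,0,0,3,1,2,2,3,1,0,0,3,0,0,1,3,1,3,1,1,0,1,1,4]
Step 10: insert sc at [2, 8, 21, 23, 24] -> counters=[1,1,4,1,1,1,1,0,1,0,1,0,0,1,1,2,0,0,0,3,1,3,2,4,2,0,0,3,0,0,1,3,1,3,1,1,0,1,1,4]
Step 11: insert cqw at [0, 6, 12, 17, 25] -> counters=[2,1,4,1,1,1,2,0,1,0,1,0,1,1,1,2,0,1,0,3,1,3,2,4,2,1,0,3,0,0,1,3,1,3,1,1,0,1,1,4]
Step 12: delete b at [0, 14, 24, 27, 31] -> counters=[1,1,4,1,1,1,2,0,1,0,1,0,1,1,0,2,0,1,0,3,1,3,2,4,1,1,0,2,0,0,1,2,1,3,1,1,0,1,1,4]
Step 13: insert h at [15, 27, 30, 32, 33] -> counters=[1,1,4,1,1,1,2,0,1,0,1,0,1,1,0,3,0,1,0,3,1,3,2,4,1,1,0,3,0,0,2,2,2,4,1,1,0,1,1,4]
Step 14: delete inu at [21, 23, 27, 35, 39] -> counters=[1,1,4,1,1,1,2,0,1,0,1,0,1,1,0,3,0,1,0,3,1,2,2,3,1,1,0,2,0,0,2,2,2,4,1,0,0,1,1,3]
Step 15: insert sc at [2, 8, 21, 23, 24] -> counters=[1,1,5,1,1,1,2,0,2,0,1,0,1,1,0,3,0,1,0,3,1,3,2,4,2,1,0,2,0,0,2,2,2,4,1,0,0,1,1,3]
Final counters=[1,1,5,1,1,1,2,0,2,0,1,0,1,1,0,3,0,1,0,3,1,3,2,4,2,1,0,2,0,0,2,2,2,4,1,0,0,1,1,3] -> counters[35]=0

Answer: 0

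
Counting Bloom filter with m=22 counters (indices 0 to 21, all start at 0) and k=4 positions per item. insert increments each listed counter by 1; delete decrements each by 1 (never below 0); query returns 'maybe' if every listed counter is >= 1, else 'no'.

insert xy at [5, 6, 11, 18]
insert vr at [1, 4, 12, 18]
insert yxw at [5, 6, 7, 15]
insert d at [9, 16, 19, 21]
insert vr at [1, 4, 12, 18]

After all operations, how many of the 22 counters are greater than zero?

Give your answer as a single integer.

Answer: 13

Derivation:
Step 1: insert xy at [5, 6, 11, 18] -> counters=[0,0,0,0,0,1,1,0,0,0,0,1,0,0,0,0,0,0,1,0,0,0]
Step 2: insert vr at [1, 4, 12, 18] -> counters=[0,1,0,0,1,1,1,0,0,0,0,1,1,0,0,0,0,0,2,0,0,0]
Step 3: insert yxw at [5, 6, 7, 15] -> counters=[0,1,0,0,1,2,2,1,0,0,0,1,1,0,0,1,0,0,2,0,0,0]
Step 4: insert d at [9, 16, 19, 21] -> counters=[0,1,0,0,1,2,2,1,0,1,0,1,1,0,0,1,1,0,2,1,0,1]
Step 5: insert vr at [1, 4, 12, 18] -> counters=[0,2,0,0,2,2,2,1,0,1,0,1,2,0,0,1,1,0,3,1,0,1]
Final counters=[0,2,0,0,2,2,2,1,0,1,0,1,2,0,0,1,1,0,3,1,0,1] -> 13 nonzero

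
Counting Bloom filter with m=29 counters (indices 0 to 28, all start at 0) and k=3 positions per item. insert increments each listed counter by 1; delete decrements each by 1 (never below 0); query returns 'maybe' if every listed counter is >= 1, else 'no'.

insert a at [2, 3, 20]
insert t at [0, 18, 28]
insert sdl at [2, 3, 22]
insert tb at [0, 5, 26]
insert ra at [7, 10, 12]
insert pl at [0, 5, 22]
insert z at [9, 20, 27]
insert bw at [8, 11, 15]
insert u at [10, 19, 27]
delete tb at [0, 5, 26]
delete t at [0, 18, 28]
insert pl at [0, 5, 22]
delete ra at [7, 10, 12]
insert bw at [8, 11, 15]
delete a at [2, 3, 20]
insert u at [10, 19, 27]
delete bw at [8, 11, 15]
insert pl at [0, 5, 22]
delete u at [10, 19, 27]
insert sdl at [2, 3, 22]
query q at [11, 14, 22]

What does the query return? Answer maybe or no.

Answer: no

Derivation:
Step 1: insert a at [2, 3, 20] -> counters=[0,0,1,1,0,0,0,0,0,0,0,0,0,0,0,0,0,0,0,0,1,0,0,0,0,0,0,0,0]
Step 2: insert t at [0, 18, 28] -> counters=[1,0,1,1,0,0,0,0,0,0,0,0,0,0,0,0,0,0,1,0,1,0,0,0,0,0,0,0,1]
Step 3: insert sdl at [2, 3, 22] -> counters=[1,0,2,2,0,0,0,0,0,0,0,0,0,0,0,0,0,0,1,0,1,0,1,0,0,0,0,0,1]
Step 4: insert tb at [0, 5, 26] -> counters=[2,0,2,2,0,1,0,0,0,0,0,0,0,0,0,0,0,0,1,0,1,0,1,0,0,0,1,0,1]
Step 5: insert ra at [7, 10, 12] -> counters=[2,0,2,2,0,1,0,1,0,0,1,0,1,0,0,0,0,0,1,0,1,0,1,0,0,0,1,0,1]
Step 6: insert pl at [0, 5, 22] -> counters=[3,0,2,2,0,2,0,1,0,0,1,0,1,0,0,0,0,0,1,0,1,0,2,0,0,0,1,0,1]
Step 7: insert z at [9, 20, 27] -> counters=[3,0,2,2,0,2,0,1,0,1,1,0,1,0,0,0,0,0,1,0,2,0,2,0,0,0,1,1,1]
Step 8: insert bw at [8, 11, 15] -> counters=[3,0,2,2,0,2,0,1,1,1,1,1,1,0,0,1,0,0,1,0,2,0,2,0,0,0,1,1,1]
Step 9: insert u at [10, 19, 27] -> counters=[3,0,2,2,0,2,0,1,1,1,2,1,1,0,0,1,0,0,1,1,2,0,2,0,0,0,1,2,1]
Step 10: delete tb at [0, 5, 26] -> counters=[2,0,2,2,0,1,0,1,1,1,2,1,1,0,0,1,0,0,1,1,2,0,2,0,0,0,0,2,1]
Step 11: delete t at [0, 18, 28] -> counters=[1,0,2,2,0,1,0,1,1,1,2,1,1,0,0,1,0,0,0,1,2,0,2,0,0,0,0,2,0]
Step 12: insert pl at [0, 5, 22] -> counters=[2,0,2,2,0,2,0,1,1,1,2,1,1,0,0,1,0,0,0,1,2,0,3,0,0,0,0,2,0]
Step 13: delete ra at [7, 10, 12] -> counters=[2,0,2,2,0,2,0,0,1,1,1,1,0,0,0,1,0,0,0,1,2,0,3,0,0,0,0,2,0]
Step 14: insert bw at [8, 11, 15] -> counters=[2,0,2,2,0,2,0,0,2,1,1,2,0,0,0,2,0,0,0,1,2,0,3,0,0,0,0,2,0]
Step 15: delete a at [2, 3, 20] -> counters=[2,0,1,1,0,2,0,0,2,1,1,2,0,0,0,2,0,0,0,1,1,0,3,0,0,0,0,2,0]
Step 16: insert u at [10, 19, 27] -> counters=[2,0,1,1,0,2,0,0,2,1,2,2,0,0,0,2,0,0,0,2,1,0,3,0,0,0,0,3,0]
Step 17: delete bw at [8, 11, 15] -> counters=[2,0,1,1,0,2,0,0,1,1,2,1,0,0,0,1,0,0,0,2,1,0,3,0,0,0,0,3,0]
Step 18: insert pl at [0, 5, 22] -> counters=[3,0,1,1,0,3,0,0,1,1,2,1,0,0,0,1,0,0,0,2,1,0,4,0,0,0,0,3,0]
Step 19: delete u at [10, 19, 27] -> counters=[3,0,1,1,0,3,0,0,1,1,1,1,0,0,0,1,0,0,0,1,1,0,4,0,0,0,0,2,0]
Step 20: insert sdl at [2, 3, 22] -> counters=[3,0,2,2,0,3,0,0,1,1,1,1,0,0,0,1,0,0,0,1,1,0,5,0,0,0,0,2,0]
Query q: check counters[11]=1 counters[14]=0 counters[22]=5 -> no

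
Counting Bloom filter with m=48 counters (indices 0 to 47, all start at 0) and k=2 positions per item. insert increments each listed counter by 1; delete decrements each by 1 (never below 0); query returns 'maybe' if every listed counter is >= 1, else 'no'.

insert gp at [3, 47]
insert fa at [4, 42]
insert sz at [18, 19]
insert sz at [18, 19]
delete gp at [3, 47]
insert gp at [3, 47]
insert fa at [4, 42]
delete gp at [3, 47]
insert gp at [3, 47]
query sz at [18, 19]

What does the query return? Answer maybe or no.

Step 1: insert gp at [3, 47] -> counters=[0,0,0,1,0,0,0,0,0,0,0,0,0,0,0,0,0,0,0,0,0,0,0,0,0,0,0,0,0,0,0,0,0,0,0,0,0,0,0,0,0,0,0,0,0,0,0,1]
Step 2: insert fa at [4, 42] -> counters=[0,0,0,1,1,0,0,0,0,0,0,0,0,0,0,0,0,0,0,0,0,0,0,0,0,0,0,0,0,0,0,0,0,0,0,0,0,0,0,0,0,0,1,0,0,0,0,1]
Step 3: insert sz at [18, 19] -> counters=[0,0,0,1,1,0,0,0,0,0,0,0,0,0,0,0,0,0,1,1,0,0,0,0,0,0,0,0,0,0,0,0,0,0,0,0,0,0,0,0,0,0,1,0,0,0,0,1]
Step 4: insert sz at [18, 19] -> counters=[0,0,0,1,1,0,0,0,0,0,0,0,0,0,0,0,0,0,2,2,0,0,0,0,0,0,0,0,0,0,0,0,0,0,0,0,0,0,0,0,0,0,1,0,0,0,0,1]
Step 5: delete gp at [3, 47] -> counters=[0,0,0,0,1,0,0,0,0,0,0,0,0,0,0,0,0,0,2,2,0,0,0,0,0,0,0,0,0,0,0,0,0,0,0,0,0,0,0,0,0,0,1,0,0,0,0,0]
Step 6: insert gp at [3, 47] -> counters=[0,0,0,1,1,0,0,0,0,0,0,0,0,0,0,0,0,0,2,2,0,0,0,0,0,0,0,0,0,0,0,0,0,0,0,0,0,0,0,0,0,0,1,0,0,0,0,1]
Step 7: insert fa at [4, 42] -> counters=[0,0,0,1,2,0,0,0,0,0,0,0,0,0,0,0,0,0,2,2,0,0,0,0,0,0,0,0,0,0,0,0,0,0,0,0,0,0,0,0,0,0,2,0,0,0,0,1]
Step 8: delete gp at [3, 47] -> counters=[0,0,0,0,2,0,0,0,0,0,0,0,0,0,0,0,0,0,2,2,0,0,0,0,0,0,0,0,0,0,0,0,0,0,0,0,0,0,0,0,0,0,2,0,0,0,0,0]
Step 9: insert gp at [3, 47] -> counters=[0,0,0,1,2,0,0,0,0,0,0,0,0,0,0,0,0,0,2,2,0,0,0,0,0,0,0,0,0,0,0,0,0,0,0,0,0,0,0,0,0,0,2,0,0,0,0,1]
Query sz: check counters[18]=2 counters[19]=2 -> maybe

Answer: maybe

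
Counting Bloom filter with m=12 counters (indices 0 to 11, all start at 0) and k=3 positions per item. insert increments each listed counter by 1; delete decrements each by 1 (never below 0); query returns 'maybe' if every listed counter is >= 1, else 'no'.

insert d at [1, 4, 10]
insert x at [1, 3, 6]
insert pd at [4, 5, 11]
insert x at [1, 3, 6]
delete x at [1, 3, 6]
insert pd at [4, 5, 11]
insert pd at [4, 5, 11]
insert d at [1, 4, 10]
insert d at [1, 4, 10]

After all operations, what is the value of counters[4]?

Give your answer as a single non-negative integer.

Step 1: insert d at [1, 4, 10] -> counters=[0,1,0,0,1,0,0,0,0,0,1,0]
Step 2: insert x at [1, 3, 6] -> counters=[0,2,0,1,1,0,1,0,0,0,1,0]
Step 3: insert pd at [4, 5, 11] -> counters=[0,2,0,1,2,1,1,0,0,0,1,1]
Step 4: insert x at [1, 3, 6] -> counters=[0,3,0,2,2,1,2,0,0,0,1,1]
Step 5: delete x at [1, 3, 6] -> counters=[0,2,0,1,2,1,1,0,0,0,1,1]
Step 6: insert pd at [4, 5, 11] -> counters=[0,2,0,1,3,2,1,0,0,0,1,2]
Step 7: insert pd at [4, 5, 11] -> counters=[0,2,0,1,4,3,1,0,0,0,1,3]
Step 8: insert d at [1, 4, 10] -> counters=[0,3,0,1,5,3,1,0,0,0,2,3]
Step 9: insert d at [1, 4, 10] -> counters=[0,4,0,1,6,3,1,0,0,0,3,3]
Final counters=[0,4,0,1,6,3,1,0,0,0,3,3] -> counters[4]=6

Answer: 6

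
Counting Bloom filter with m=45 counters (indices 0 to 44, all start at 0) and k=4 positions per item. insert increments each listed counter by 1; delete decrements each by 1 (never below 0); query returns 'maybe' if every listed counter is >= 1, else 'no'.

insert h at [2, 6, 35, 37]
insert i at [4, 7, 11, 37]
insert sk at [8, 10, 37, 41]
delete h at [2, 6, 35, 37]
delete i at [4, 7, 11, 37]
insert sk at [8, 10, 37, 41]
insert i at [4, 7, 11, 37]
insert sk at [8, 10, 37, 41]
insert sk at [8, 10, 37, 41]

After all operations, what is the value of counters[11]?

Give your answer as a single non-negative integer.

Step 1: insert h at [2, 6, 35, 37] -> counters=[0,0,1,0,0,0,1,0,0,0,0,0,0,0,0,0,0,0,0,0,0,0,0,0,0,0,0,0,0,0,0,0,0,0,0,1,0,1,0,0,0,0,0,0,0]
Step 2: insert i at [4, 7, 11, 37] -> counters=[0,0,1,0,1,0,1,1,0,0,0,1,0,0,0,0,0,0,0,0,0,0,0,0,0,0,0,0,0,0,0,0,0,0,0,1,0,2,0,0,0,0,0,0,0]
Step 3: insert sk at [8, 10, 37, 41] -> counters=[0,0,1,0,1,0,1,1,1,0,1,1,0,0,0,0,0,0,0,0,0,0,0,0,0,0,0,0,0,0,0,0,0,0,0,1,0,3,0,0,0,1,0,0,0]
Step 4: delete h at [2, 6, 35, 37] -> counters=[0,0,0,0,1,0,0,1,1,0,1,1,0,0,0,0,0,0,0,0,0,0,0,0,0,0,0,0,0,0,0,0,0,0,0,0,0,2,0,0,0,1,0,0,0]
Step 5: delete i at [4, 7, 11, 37] -> counters=[0,0,0,0,0,0,0,0,1,0,1,0,0,0,0,0,0,0,0,0,0,0,0,0,0,0,0,0,0,0,0,0,0,0,0,0,0,1,0,0,0,1,0,0,0]
Step 6: insert sk at [8, 10, 37, 41] -> counters=[0,0,0,0,0,0,0,0,2,0,2,0,0,0,0,0,0,0,0,0,0,0,0,0,0,0,0,0,0,0,0,0,0,0,0,0,0,2,0,0,0,2,0,0,0]
Step 7: insert i at [4, 7, 11, 37] -> counters=[0,0,0,0,1,0,0,1,2,0,2,1,0,0,0,0,0,0,0,0,0,0,0,0,0,0,0,0,0,0,0,0,0,0,0,0,0,3,0,0,0,2,0,0,0]
Step 8: insert sk at [8, 10, 37, 41] -> counters=[0,0,0,0,1,0,0,1,3,0,3,1,0,0,0,0,0,0,0,0,0,0,0,0,0,0,0,0,0,0,0,0,0,0,0,0,0,4,0,0,0,3,0,0,0]
Step 9: insert sk at [8, 10, 37, 41] -> counters=[0,0,0,0,1,0,0,1,4,0,4,1,0,0,0,0,0,0,0,0,0,0,0,0,0,0,0,0,0,0,0,0,0,0,0,0,0,5,0,0,0,4,0,0,0]
Final counters=[0,0,0,0,1,0,0,1,4,0,4,1,0,0,0,0,0,0,0,0,0,0,0,0,0,0,0,0,0,0,0,0,0,0,0,0,0,5,0,0,0,4,0,0,0] -> counters[11]=1

Answer: 1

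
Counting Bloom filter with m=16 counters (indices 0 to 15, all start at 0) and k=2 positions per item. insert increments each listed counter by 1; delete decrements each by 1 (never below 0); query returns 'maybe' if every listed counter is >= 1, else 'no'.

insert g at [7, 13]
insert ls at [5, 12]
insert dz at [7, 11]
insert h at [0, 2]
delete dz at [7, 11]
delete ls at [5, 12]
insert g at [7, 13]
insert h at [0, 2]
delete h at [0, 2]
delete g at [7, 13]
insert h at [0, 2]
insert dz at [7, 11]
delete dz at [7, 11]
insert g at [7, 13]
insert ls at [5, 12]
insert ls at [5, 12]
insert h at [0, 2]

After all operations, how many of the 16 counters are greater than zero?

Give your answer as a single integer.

Answer: 6

Derivation:
Step 1: insert g at [7, 13] -> counters=[0,0,0,0,0,0,0,1,0,0,0,0,0,1,0,0]
Step 2: insert ls at [5, 12] -> counters=[0,0,0,0,0,1,0,1,0,0,0,0,1,1,0,0]
Step 3: insert dz at [7, 11] -> counters=[0,0,0,0,0,1,0,2,0,0,0,1,1,1,0,0]
Step 4: insert h at [0, 2] -> counters=[1,0,1,0,0,1,0,2,0,0,0,1,1,1,0,0]
Step 5: delete dz at [7, 11] -> counters=[1,0,1,0,0,1,0,1,0,0,0,0,1,1,0,0]
Step 6: delete ls at [5, 12] -> counters=[1,0,1,0,0,0,0,1,0,0,0,0,0,1,0,0]
Step 7: insert g at [7, 13] -> counters=[1,0,1,0,0,0,0,2,0,0,0,0,0,2,0,0]
Step 8: insert h at [0, 2] -> counters=[2,0,2,0,0,0,0,2,0,0,0,0,0,2,0,0]
Step 9: delete h at [0, 2] -> counters=[1,0,1,0,0,0,0,2,0,0,0,0,0,2,0,0]
Step 10: delete g at [7, 13] -> counters=[1,0,1,0,0,0,0,1,0,0,0,0,0,1,0,0]
Step 11: insert h at [0, 2] -> counters=[2,0,2,0,0,0,0,1,0,0,0,0,0,1,0,0]
Step 12: insert dz at [7, 11] -> counters=[2,0,2,0,0,0,0,2,0,0,0,1,0,1,0,0]
Step 13: delete dz at [7, 11] -> counters=[2,0,2,0,0,0,0,1,0,0,0,0,0,1,0,0]
Step 14: insert g at [7, 13] -> counters=[2,0,2,0,0,0,0,2,0,0,0,0,0,2,0,0]
Step 15: insert ls at [5, 12] -> counters=[2,0,2,0,0,1,0,2,0,0,0,0,1,2,0,0]
Step 16: insert ls at [5, 12] -> counters=[2,0,2,0,0,2,0,2,0,0,0,0,2,2,0,0]
Step 17: insert h at [0, 2] -> counters=[3,0,3,0,0,2,0,2,0,0,0,0,2,2,0,0]
Final counters=[3,0,3,0,0,2,0,2,0,0,0,0,2,2,0,0] -> 6 nonzero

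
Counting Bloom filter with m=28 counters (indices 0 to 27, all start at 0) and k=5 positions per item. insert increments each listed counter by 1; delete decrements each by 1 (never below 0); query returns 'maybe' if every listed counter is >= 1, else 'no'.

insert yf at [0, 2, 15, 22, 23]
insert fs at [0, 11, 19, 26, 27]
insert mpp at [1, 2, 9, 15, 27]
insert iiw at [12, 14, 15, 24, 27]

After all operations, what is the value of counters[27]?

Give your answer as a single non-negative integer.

Step 1: insert yf at [0, 2, 15, 22, 23] -> counters=[1,0,1,0,0,0,0,0,0,0,0,0,0,0,0,1,0,0,0,0,0,0,1,1,0,0,0,0]
Step 2: insert fs at [0, 11, 19, 26, 27] -> counters=[2,0,1,0,0,0,0,0,0,0,0,1,0,0,0,1,0,0,0,1,0,0,1,1,0,0,1,1]
Step 3: insert mpp at [1, 2, 9, 15, 27] -> counters=[2,1,2,0,0,0,0,0,0,1,0,1,0,0,0,2,0,0,0,1,0,0,1,1,0,0,1,2]
Step 4: insert iiw at [12, 14, 15, 24, 27] -> counters=[2,1,2,0,0,0,0,0,0,1,0,1,1,0,1,3,0,0,0,1,0,0,1,1,1,0,1,3]
Final counters=[2,1,2,0,0,0,0,0,0,1,0,1,1,0,1,3,0,0,0,1,0,0,1,1,1,0,1,3] -> counters[27]=3

Answer: 3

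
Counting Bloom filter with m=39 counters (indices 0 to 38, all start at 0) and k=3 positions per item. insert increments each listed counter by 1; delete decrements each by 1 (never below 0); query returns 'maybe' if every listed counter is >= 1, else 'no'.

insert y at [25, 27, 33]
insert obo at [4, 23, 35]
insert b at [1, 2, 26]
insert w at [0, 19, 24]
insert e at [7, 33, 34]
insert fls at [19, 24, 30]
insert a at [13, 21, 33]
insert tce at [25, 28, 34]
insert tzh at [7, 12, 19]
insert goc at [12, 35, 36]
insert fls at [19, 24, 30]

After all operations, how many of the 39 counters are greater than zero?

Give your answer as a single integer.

Step 1: insert y at [25, 27, 33] -> counters=[0,0,0,0,0,0,0,0,0,0,0,0,0,0,0,0,0,0,0,0,0,0,0,0,0,1,0,1,0,0,0,0,0,1,0,0,0,0,0]
Step 2: insert obo at [4, 23, 35] -> counters=[0,0,0,0,1,0,0,0,0,0,0,0,0,0,0,0,0,0,0,0,0,0,0,1,0,1,0,1,0,0,0,0,0,1,0,1,0,0,0]
Step 3: insert b at [1, 2, 26] -> counters=[0,1,1,0,1,0,0,0,0,0,0,0,0,0,0,0,0,0,0,0,0,0,0,1,0,1,1,1,0,0,0,0,0,1,0,1,0,0,0]
Step 4: insert w at [0, 19, 24] -> counters=[1,1,1,0,1,0,0,0,0,0,0,0,0,0,0,0,0,0,0,1,0,0,0,1,1,1,1,1,0,0,0,0,0,1,0,1,0,0,0]
Step 5: insert e at [7, 33, 34] -> counters=[1,1,1,0,1,0,0,1,0,0,0,0,0,0,0,0,0,0,0,1,0,0,0,1,1,1,1,1,0,0,0,0,0,2,1,1,0,0,0]
Step 6: insert fls at [19, 24, 30] -> counters=[1,1,1,0,1,0,0,1,0,0,0,0,0,0,0,0,0,0,0,2,0,0,0,1,2,1,1,1,0,0,1,0,0,2,1,1,0,0,0]
Step 7: insert a at [13, 21, 33] -> counters=[1,1,1,0,1,0,0,1,0,0,0,0,0,1,0,0,0,0,0,2,0,1,0,1,2,1,1,1,0,0,1,0,0,3,1,1,0,0,0]
Step 8: insert tce at [25, 28, 34] -> counters=[1,1,1,0,1,0,0,1,0,0,0,0,0,1,0,0,0,0,0,2,0,1,0,1,2,2,1,1,1,0,1,0,0,3,2,1,0,0,0]
Step 9: insert tzh at [7, 12, 19] -> counters=[1,1,1,0,1,0,0,2,0,0,0,0,1,1,0,0,0,0,0,3,0,1,0,1,2,2,1,1,1,0,1,0,0,3,2,1,0,0,0]
Step 10: insert goc at [12, 35, 36] -> counters=[1,1,1,0,1,0,0,2,0,0,0,0,2,1,0,0,0,0,0,3,0,1,0,1,2,2,1,1,1,0,1,0,0,3,2,2,1,0,0]
Step 11: insert fls at [19, 24, 30] -> counters=[1,1,1,0,1,0,0,2,0,0,0,0,2,1,0,0,0,0,0,4,0,1,0,1,3,2,1,1,1,0,2,0,0,3,2,2,1,0,0]
Final counters=[1,1,1,0,1,0,0,2,0,0,0,0,2,1,0,0,0,0,0,4,0,1,0,1,3,2,1,1,1,0,2,0,0,3,2,2,1,0,0] -> 20 nonzero

Answer: 20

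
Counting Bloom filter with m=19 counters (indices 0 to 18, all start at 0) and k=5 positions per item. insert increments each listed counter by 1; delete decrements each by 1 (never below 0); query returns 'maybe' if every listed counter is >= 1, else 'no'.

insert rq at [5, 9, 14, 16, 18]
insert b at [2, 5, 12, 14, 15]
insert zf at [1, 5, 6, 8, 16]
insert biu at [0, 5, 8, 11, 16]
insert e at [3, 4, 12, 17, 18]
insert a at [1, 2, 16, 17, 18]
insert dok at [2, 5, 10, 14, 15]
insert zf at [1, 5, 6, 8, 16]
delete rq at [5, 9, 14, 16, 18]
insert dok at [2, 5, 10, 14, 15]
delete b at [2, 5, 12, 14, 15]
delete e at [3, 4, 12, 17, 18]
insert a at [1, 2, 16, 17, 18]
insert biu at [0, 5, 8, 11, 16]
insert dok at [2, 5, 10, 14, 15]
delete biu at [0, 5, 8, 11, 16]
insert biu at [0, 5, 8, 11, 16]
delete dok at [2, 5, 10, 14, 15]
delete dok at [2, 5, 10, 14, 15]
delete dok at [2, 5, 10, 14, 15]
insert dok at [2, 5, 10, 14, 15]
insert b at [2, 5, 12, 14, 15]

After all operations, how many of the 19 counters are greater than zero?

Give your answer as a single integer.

Answer: 14

Derivation:
Step 1: insert rq at [5, 9, 14, 16, 18] -> counters=[0,0,0,0,0,1,0,0,0,1,0,0,0,0,1,0,1,0,1]
Step 2: insert b at [2, 5, 12, 14, 15] -> counters=[0,0,1,0,0,2,0,0,0,1,0,0,1,0,2,1,1,0,1]
Step 3: insert zf at [1, 5, 6, 8, 16] -> counters=[0,1,1,0,0,3,1,0,1,1,0,0,1,0,2,1,2,0,1]
Step 4: insert biu at [0, 5, 8, 11, 16] -> counters=[1,1,1,0,0,4,1,0,2,1,0,1,1,0,2,1,3,0,1]
Step 5: insert e at [3, 4, 12, 17, 18] -> counters=[1,1,1,1,1,4,1,0,2,1,0,1,2,0,2,1,3,1,2]
Step 6: insert a at [1, 2, 16, 17, 18] -> counters=[1,2,2,1,1,4,1,0,2,1,0,1,2,0,2,1,4,2,3]
Step 7: insert dok at [2, 5, 10, 14, 15] -> counters=[1,2,3,1,1,5,1,0,2,1,1,1,2,0,3,2,4,2,3]
Step 8: insert zf at [1, 5, 6, 8, 16] -> counters=[1,3,3,1,1,6,2,0,3,1,1,1,2,0,3,2,5,2,3]
Step 9: delete rq at [5, 9, 14, 16, 18] -> counters=[1,3,3,1,1,5,2,0,3,0,1,1,2,0,2,2,4,2,2]
Step 10: insert dok at [2, 5, 10, 14, 15] -> counters=[1,3,4,1,1,6,2,0,3,0,2,1,2,0,3,3,4,2,2]
Step 11: delete b at [2, 5, 12, 14, 15] -> counters=[1,3,3,1,1,5,2,0,3,0,2,1,1,0,2,2,4,2,2]
Step 12: delete e at [3, 4, 12, 17, 18] -> counters=[1,3,3,0,0,5,2,0,3,0,2,1,0,0,2,2,4,1,1]
Step 13: insert a at [1, 2, 16, 17, 18] -> counters=[1,4,4,0,0,5,2,0,3,0,2,1,0,0,2,2,5,2,2]
Step 14: insert biu at [0, 5, 8, 11, 16] -> counters=[2,4,4,0,0,6,2,0,4,0,2,2,0,0,2,2,6,2,2]
Step 15: insert dok at [2, 5, 10, 14, 15] -> counters=[2,4,5,0,0,7,2,0,4,0,3,2,0,0,3,3,6,2,2]
Step 16: delete biu at [0, 5, 8, 11, 16] -> counters=[1,4,5,0,0,6,2,0,3,0,3,1,0,0,3,3,5,2,2]
Step 17: insert biu at [0, 5, 8, 11, 16] -> counters=[2,4,5,0,0,7,2,0,4,0,3,2,0,0,3,3,6,2,2]
Step 18: delete dok at [2, 5, 10, 14, 15] -> counters=[2,4,4,0,0,6,2,0,4,0,2,2,0,0,2,2,6,2,2]
Step 19: delete dok at [2, 5, 10, 14, 15] -> counters=[2,4,3,0,0,5,2,0,4,0,1,2,0,0,1,1,6,2,2]
Step 20: delete dok at [2, 5, 10, 14, 15] -> counters=[2,4,2,0,0,4,2,0,4,0,0,2,0,0,0,0,6,2,2]
Step 21: insert dok at [2, 5, 10, 14, 15] -> counters=[2,4,3,0,0,5,2,0,4,0,1,2,0,0,1,1,6,2,2]
Step 22: insert b at [2, 5, 12, 14, 15] -> counters=[2,4,4,0,0,6,2,0,4,0,1,2,1,0,2,2,6,2,2]
Final counters=[2,4,4,0,0,6,2,0,4,0,1,2,1,0,2,2,6,2,2] -> 14 nonzero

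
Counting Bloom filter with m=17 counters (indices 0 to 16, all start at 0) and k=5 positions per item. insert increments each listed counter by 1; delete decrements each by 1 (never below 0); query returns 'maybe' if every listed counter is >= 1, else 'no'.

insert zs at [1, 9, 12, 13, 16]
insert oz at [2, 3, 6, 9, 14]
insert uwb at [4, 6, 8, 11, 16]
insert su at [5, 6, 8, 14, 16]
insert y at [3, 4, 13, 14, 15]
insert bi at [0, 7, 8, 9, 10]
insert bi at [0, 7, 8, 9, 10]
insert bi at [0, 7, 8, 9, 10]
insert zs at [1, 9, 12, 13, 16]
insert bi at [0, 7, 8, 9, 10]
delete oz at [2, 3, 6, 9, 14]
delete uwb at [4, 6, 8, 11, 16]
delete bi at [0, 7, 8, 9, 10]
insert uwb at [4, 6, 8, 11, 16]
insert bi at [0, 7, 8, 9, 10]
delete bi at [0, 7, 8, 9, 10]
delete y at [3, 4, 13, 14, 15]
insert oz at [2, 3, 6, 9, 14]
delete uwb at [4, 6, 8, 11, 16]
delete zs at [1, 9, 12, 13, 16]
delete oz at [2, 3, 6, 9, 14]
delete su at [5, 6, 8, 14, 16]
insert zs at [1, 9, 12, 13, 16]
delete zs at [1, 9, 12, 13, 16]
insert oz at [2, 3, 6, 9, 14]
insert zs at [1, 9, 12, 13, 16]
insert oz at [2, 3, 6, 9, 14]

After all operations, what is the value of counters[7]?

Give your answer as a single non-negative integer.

Step 1: insert zs at [1, 9, 12, 13, 16] -> counters=[0,1,0,0,0,0,0,0,0,1,0,0,1,1,0,0,1]
Step 2: insert oz at [2, 3, 6, 9, 14] -> counters=[0,1,1,1,0,0,1,0,0,2,0,0,1,1,1,0,1]
Step 3: insert uwb at [4, 6, 8, 11, 16] -> counters=[0,1,1,1,1,0,2,0,1,2,0,1,1,1,1,0,2]
Step 4: insert su at [5, 6, 8, 14, 16] -> counters=[0,1,1,1,1,1,3,0,2,2,0,1,1,1,2,0,3]
Step 5: insert y at [3, 4, 13, 14, 15] -> counters=[0,1,1,2,2,1,3,0,2,2,0,1,1,2,3,1,3]
Step 6: insert bi at [0, 7, 8, 9, 10] -> counters=[1,1,1,2,2,1,3,1,3,3,1,1,1,2,3,1,3]
Step 7: insert bi at [0, 7, 8, 9, 10] -> counters=[2,1,1,2,2,1,3,2,4,4,2,1,1,2,3,1,3]
Step 8: insert bi at [0, 7, 8, 9, 10] -> counters=[3,1,1,2,2,1,3,3,5,5,3,1,1,2,3,1,3]
Step 9: insert zs at [1, 9, 12, 13, 16] -> counters=[3,2,1,2,2,1,3,3,5,6,3,1,2,3,3,1,4]
Step 10: insert bi at [0, 7, 8, 9, 10] -> counters=[4,2,1,2,2,1,3,4,6,7,4,1,2,3,3,1,4]
Step 11: delete oz at [2, 3, 6, 9, 14] -> counters=[4,2,0,1,2,1,2,4,6,6,4,1,2,3,2,1,4]
Step 12: delete uwb at [4, 6, 8, 11, 16] -> counters=[4,2,0,1,1,1,1,4,5,6,4,0,2,3,2,1,3]
Step 13: delete bi at [0, 7, 8, 9, 10] -> counters=[3,2,0,1,1,1,1,3,4,5,3,0,2,3,2,1,3]
Step 14: insert uwb at [4, 6, 8, 11, 16] -> counters=[3,2,0,1,2,1,2,3,5,5,3,1,2,3,2,1,4]
Step 15: insert bi at [0, 7, 8, 9, 10] -> counters=[4,2,0,1,2,1,2,4,6,6,4,1,2,3,2,1,4]
Step 16: delete bi at [0, 7, 8, 9, 10] -> counters=[3,2,0,1,2,1,2,3,5,5,3,1,2,3,2,1,4]
Step 17: delete y at [3, 4, 13, 14, 15] -> counters=[3,2,0,0,1,1,2,3,5,5,3,1,2,2,1,0,4]
Step 18: insert oz at [2, 3, 6, 9, 14] -> counters=[3,2,1,1,1,1,3,3,5,6,3,1,2,2,2,0,4]
Step 19: delete uwb at [4, 6, 8, 11, 16] -> counters=[3,2,1,1,0,1,2,3,4,6,3,0,2,2,2,0,3]
Step 20: delete zs at [1, 9, 12, 13, 16] -> counters=[3,1,1,1,0,1,2,3,4,5,3,0,1,1,2,0,2]
Step 21: delete oz at [2, 3, 6, 9, 14] -> counters=[3,1,0,0,0,1,1,3,4,4,3,0,1,1,1,0,2]
Step 22: delete su at [5, 6, 8, 14, 16] -> counters=[3,1,0,0,0,0,0,3,3,4,3,0,1,1,0,0,1]
Step 23: insert zs at [1, 9, 12, 13, 16] -> counters=[3,2,0,0,0,0,0,3,3,5,3,0,2,2,0,0,2]
Step 24: delete zs at [1, 9, 12, 13, 16] -> counters=[3,1,0,0,0,0,0,3,3,4,3,0,1,1,0,0,1]
Step 25: insert oz at [2, 3, 6, 9, 14] -> counters=[3,1,1,1,0,0,1,3,3,5,3,0,1,1,1,0,1]
Step 26: insert zs at [1, 9, 12, 13, 16] -> counters=[3,2,1,1,0,0,1,3,3,6,3,0,2,2,1,0,2]
Step 27: insert oz at [2, 3, 6, 9, 14] -> counters=[3,2,2,2,0,0,2,3,3,7,3,0,2,2,2,0,2]
Final counters=[3,2,2,2,0,0,2,3,3,7,3,0,2,2,2,0,2] -> counters[7]=3

Answer: 3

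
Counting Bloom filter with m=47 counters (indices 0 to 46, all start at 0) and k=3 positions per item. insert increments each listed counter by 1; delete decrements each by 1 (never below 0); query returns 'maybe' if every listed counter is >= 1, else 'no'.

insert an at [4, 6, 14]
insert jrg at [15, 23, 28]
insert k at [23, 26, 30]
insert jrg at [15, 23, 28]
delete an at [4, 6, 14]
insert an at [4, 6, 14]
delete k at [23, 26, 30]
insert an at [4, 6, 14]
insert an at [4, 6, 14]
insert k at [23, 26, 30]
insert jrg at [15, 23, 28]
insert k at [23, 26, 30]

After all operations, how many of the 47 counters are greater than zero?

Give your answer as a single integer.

Step 1: insert an at [4, 6, 14] -> counters=[0,0,0,0,1,0,1,0,0,0,0,0,0,0,1,0,0,0,0,0,0,0,0,0,0,0,0,0,0,0,0,0,0,0,0,0,0,0,0,0,0,0,0,0,0,0,0]
Step 2: insert jrg at [15, 23, 28] -> counters=[0,0,0,0,1,0,1,0,0,0,0,0,0,0,1,1,0,0,0,0,0,0,0,1,0,0,0,0,1,0,0,0,0,0,0,0,0,0,0,0,0,0,0,0,0,0,0]
Step 3: insert k at [23, 26, 30] -> counters=[0,0,0,0,1,0,1,0,0,0,0,0,0,0,1,1,0,0,0,0,0,0,0,2,0,0,1,0,1,0,1,0,0,0,0,0,0,0,0,0,0,0,0,0,0,0,0]
Step 4: insert jrg at [15, 23, 28] -> counters=[0,0,0,0,1,0,1,0,0,0,0,0,0,0,1,2,0,0,0,0,0,0,0,3,0,0,1,0,2,0,1,0,0,0,0,0,0,0,0,0,0,0,0,0,0,0,0]
Step 5: delete an at [4, 6, 14] -> counters=[0,0,0,0,0,0,0,0,0,0,0,0,0,0,0,2,0,0,0,0,0,0,0,3,0,0,1,0,2,0,1,0,0,0,0,0,0,0,0,0,0,0,0,0,0,0,0]
Step 6: insert an at [4, 6, 14] -> counters=[0,0,0,0,1,0,1,0,0,0,0,0,0,0,1,2,0,0,0,0,0,0,0,3,0,0,1,0,2,0,1,0,0,0,0,0,0,0,0,0,0,0,0,0,0,0,0]
Step 7: delete k at [23, 26, 30] -> counters=[0,0,0,0,1,0,1,0,0,0,0,0,0,0,1,2,0,0,0,0,0,0,0,2,0,0,0,0,2,0,0,0,0,0,0,0,0,0,0,0,0,0,0,0,0,0,0]
Step 8: insert an at [4, 6, 14] -> counters=[0,0,0,0,2,0,2,0,0,0,0,0,0,0,2,2,0,0,0,0,0,0,0,2,0,0,0,0,2,0,0,0,0,0,0,0,0,0,0,0,0,0,0,0,0,0,0]
Step 9: insert an at [4, 6, 14] -> counters=[0,0,0,0,3,0,3,0,0,0,0,0,0,0,3,2,0,0,0,0,0,0,0,2,0,0,0,0,2,0,0,0,0,0,0,0,0,0,0,0,0,0,0,0,0,0,0]
Step 10: insert k at [23, 26, 30] -> counters=[0,0,0,0,3,0,3,0,0,0,0,0,0,0,3,2,0,0,0,0,0,0,0,3,0,0,1,0,2,0,1,0,0,0,0,0,0,0,0,0,0,0,0,0,0,0,0]
Step 11: insert jrg at [15, 23, 28] -> counters=[0,0,0,0,3,0,3,0,0,0,0,0,0,0,3,3,0,0,0,0,0,0,0,4,0,0,1,0,3,0,1,0,0,0,0,0,0,0,0,0,0,0,0,0,0,0,0]
Step 12: insert k at [23, 26, 30] -> counters=[0,0,0,0,3,0,3,0,0,0,0,0,0,0,3,3,0,0,0,0,0,0,0,5,0,0,2,0,3,0,2,0,0,0,0,0,0,0,0,0,0,0,0,0,0,0,0]
Final counters=[0,0,0,0,3,0,3,0,0,0,0,0,0,0,3,3,0,0,0,0,0,0,0,5,0,0,2,0,3,0,2,0,0,0,0,0,0,0,0,0,0,0,0,0,0,0,0] -> 8 nonzero

Answer: 8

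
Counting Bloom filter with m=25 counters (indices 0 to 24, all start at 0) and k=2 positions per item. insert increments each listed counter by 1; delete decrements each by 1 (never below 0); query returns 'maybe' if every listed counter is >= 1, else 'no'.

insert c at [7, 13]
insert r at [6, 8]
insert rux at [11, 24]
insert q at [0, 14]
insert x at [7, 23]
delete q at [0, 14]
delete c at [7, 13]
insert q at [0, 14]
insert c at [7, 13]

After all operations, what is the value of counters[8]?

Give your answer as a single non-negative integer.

Answer: 1

Derivation:
Step 1: insert c at [7, 13] -> counters=[0,0,0,0,0,0,0,1,0,0,0,0,0,1,0,0,0,0,0,0,0,0,0,0,0]
Step 2: insert r at [6, 8] -> counters=[0,0,0,0,0,0,1,1,1,0,0,0,0,1,0,0,0,0,0,0,0,0,0,0,0]
Step 3: insert rux at [11, 24] -> counters=[0,0,0,0,0,0,1,1,1,0,0,1,0,1,0,0,0,0,0,0,0,0,0,0,1]
Step 4: insert q at [0, 14] -> counters=[1,0,0,0,0,0,1,1,1,0,0,1,0,1,1,0,0,0,0,0,0,0,0,0,1]
Step 5: insert x at [7, 23] -> counters=[1,0,0,0,0,0,1,2,1,0,0,1,0,1,1,0,0,0,0,0,0,0,0,1,1]
Step 6: delete q at [0, 14] -> counters=[0,0,0,0,0,0,1,2,1,0,0,1,0,1,0,0,0,0,0,0,0,0,0,1,1]
Step 7: delete c at [7, 13] -> counters=[0,0,0,0,0,0,1,1,1,0,0,1,0,0,0,0,0,0,0,0,0,0,0,1,1]
Step 8: insert q at [0, 14] -> counters=[1,0,0,0,0,0,1,1,1,0,0,1,0,0,1,0,0,0,0,0,0,0,0,1,1]
Step 9: insert c at [7, 13] -> counters=[1,0,0,0,0,0,1,2,1,0,0,1,0,1,1,0,0,0,0,0,0,0,0,1,1]
Final counters=[1,0,0,0,0,0,1,2,1,0,0,1,0,1,1,0,0,0,0,0,0,0,0,1,1] -> counters[8]=1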